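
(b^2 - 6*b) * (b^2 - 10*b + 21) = b^4 - 16*b^3 + 81*b^2 - 126*b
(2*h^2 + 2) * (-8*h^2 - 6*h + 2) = -16*h^4 - 12*h^3 - 12*h^2 - 12*h + 4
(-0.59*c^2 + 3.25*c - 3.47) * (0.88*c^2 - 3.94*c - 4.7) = -0.5192*c^4 + 5.1846*c^3 - 13.0856*c^2 - 1.6032*c + 16.309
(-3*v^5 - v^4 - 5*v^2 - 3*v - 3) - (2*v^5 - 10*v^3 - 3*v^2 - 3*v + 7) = -5*v^5 - v^4 + 10*v^3 - 2*v^2 - 10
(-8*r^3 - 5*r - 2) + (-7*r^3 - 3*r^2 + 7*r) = -15*r^3 - 3*r^2 + 2*r - 2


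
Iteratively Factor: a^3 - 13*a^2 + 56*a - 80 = (a - 5)*(a^2 - 8*a + 16) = (a - 5)*(a - 4)*(a - 4)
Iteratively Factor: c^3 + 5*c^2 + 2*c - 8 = (c + 2)*(c^2 + 3*c - 4) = (c - 1)*(c + 2)*(c + 4)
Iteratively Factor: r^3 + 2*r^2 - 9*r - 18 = (r + 2)*(r^2 - 9) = (r + 2)*(r + 3)*(r - 3)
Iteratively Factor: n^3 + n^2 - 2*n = (n)*(n^2 + n - 2) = n*(n + 2)*(n - 1)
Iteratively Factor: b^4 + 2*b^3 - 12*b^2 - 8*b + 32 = (b + 2)*(b^3 - 12*b + 16) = (b - 2)*(b + 2)*(b^2 + 2*b - 8) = (b - 2)^2*(b + 2)*(b + 4)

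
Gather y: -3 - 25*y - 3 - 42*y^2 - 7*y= -42*y^2 - 32*y - 6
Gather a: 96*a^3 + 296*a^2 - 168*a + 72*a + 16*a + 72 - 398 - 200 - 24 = 96*a^3 + 296*a^2 - 80*a - 550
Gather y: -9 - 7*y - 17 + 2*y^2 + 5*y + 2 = 2*y^2 - 2*y - 24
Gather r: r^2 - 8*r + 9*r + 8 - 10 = r^2 + r - 2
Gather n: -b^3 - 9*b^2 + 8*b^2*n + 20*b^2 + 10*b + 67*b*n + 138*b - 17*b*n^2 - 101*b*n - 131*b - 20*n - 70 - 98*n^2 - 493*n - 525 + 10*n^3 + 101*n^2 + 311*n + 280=-b^3 + 11*b^2 + 17*b + 10*n^3 + n^2*(3 - 17*b) + n*(8*b^2 - 34*b - 202) - 315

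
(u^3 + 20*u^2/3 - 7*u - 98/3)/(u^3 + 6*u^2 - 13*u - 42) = (u - 7/3)/(u - 3)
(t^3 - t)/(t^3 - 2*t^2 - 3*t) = (t - 1)/(t - 3)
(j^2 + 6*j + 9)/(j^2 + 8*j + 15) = (j + 3)/(j + 5)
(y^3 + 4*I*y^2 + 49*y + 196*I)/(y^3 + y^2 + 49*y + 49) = (y + 4*I)/(y + 1)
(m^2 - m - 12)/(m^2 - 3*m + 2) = (m^2 - m - 12)/(m^2 - 3*m + 2)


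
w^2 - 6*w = w*(w - 6)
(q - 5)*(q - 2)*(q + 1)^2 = q^4 - 5*q^3 - 3*q^2 + 13*q + 10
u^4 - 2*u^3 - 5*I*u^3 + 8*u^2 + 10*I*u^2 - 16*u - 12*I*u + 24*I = (u - 2)*(u - 6*I)*(u - I)*(u + 2*I)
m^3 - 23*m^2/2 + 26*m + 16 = (m - 8)*(m - 4)*(m + 1/2)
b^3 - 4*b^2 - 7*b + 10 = (b - 5)*(b - 1)*(b + 2)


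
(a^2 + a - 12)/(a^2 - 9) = (a + 4)/(a + 3)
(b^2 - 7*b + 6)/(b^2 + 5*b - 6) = (b - 6)/(b + 6)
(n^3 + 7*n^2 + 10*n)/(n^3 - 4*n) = (n + 5)/(n - 2)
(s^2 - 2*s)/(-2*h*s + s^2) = (2 - s)/(2*h - s)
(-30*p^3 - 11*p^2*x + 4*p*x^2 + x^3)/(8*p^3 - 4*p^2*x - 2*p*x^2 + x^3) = (-15*p^2 + 2*p*x + x^2)/(4*p^2 - 4*p*x + x^2)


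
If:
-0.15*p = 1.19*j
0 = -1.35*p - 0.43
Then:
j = 0.04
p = -0.32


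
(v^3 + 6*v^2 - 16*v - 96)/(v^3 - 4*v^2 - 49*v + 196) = (v^2 + 10*v + 24)/(v^2 - 49)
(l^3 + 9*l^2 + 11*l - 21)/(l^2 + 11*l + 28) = (l^2 + 2*l - 3)/(l + 4)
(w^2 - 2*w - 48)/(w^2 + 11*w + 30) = (w - 8)/(w + 5)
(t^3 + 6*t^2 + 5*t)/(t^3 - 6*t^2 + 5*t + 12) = t*(t + 5)/(t^2 - 7*t + 12)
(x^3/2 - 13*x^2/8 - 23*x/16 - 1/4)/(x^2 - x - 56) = (-8*x^3 + 26*x^2 + 23*x + 4)/(16*(-x^2 + x + 56))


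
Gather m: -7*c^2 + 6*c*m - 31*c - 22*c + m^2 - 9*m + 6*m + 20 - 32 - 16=-7*c^2 - 53*c + m^2 + m*(6*c - 3) - 28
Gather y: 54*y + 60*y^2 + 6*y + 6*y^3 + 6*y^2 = 6*y^3 + 66*y^2 + 60*y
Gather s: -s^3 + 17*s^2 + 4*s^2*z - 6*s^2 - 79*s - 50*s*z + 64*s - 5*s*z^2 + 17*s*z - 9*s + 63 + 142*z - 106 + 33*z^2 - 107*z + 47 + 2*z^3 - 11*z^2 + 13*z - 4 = -s^3 + s^2*(4*z + 11) + s*(-5*z^2 - 33*z - 24) + 2*z^3 + 22*z^2 + 48*z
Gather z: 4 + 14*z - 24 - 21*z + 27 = 7 - 7*z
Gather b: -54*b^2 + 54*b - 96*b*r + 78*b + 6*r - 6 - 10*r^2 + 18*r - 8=-54*b^2 + b*(132 - 96*r) - 10*r^2 + 24*r - 14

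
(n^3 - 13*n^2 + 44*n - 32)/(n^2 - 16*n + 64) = (n^2 - 5*n + 4)/(n - 8)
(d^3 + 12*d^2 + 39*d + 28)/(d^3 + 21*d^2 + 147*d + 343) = (d^2 + 5*d + 4)/(d^2 + 14*d + 49)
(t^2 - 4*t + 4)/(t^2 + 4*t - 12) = (t - 2)/(t + 6)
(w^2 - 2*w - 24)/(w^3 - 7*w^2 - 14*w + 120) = 1/(w - 5)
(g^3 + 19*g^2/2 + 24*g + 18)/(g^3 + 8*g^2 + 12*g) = (g + 3/2)/g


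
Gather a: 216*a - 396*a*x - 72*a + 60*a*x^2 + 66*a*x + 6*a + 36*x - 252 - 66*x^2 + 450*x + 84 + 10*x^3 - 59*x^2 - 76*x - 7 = a*(60*x^2 - 330*x + 150) + 10*x^3 - 125*x^2 + 410*x - 175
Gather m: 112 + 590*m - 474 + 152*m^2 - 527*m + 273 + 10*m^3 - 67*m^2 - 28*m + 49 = 10*m^3 + 85*m^2 + 35*m - 40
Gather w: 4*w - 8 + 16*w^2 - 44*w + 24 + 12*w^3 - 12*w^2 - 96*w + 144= 12*w^3 + 4*w^2 - 136*w + 160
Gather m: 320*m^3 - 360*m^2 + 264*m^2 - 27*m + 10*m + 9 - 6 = 320*m^3 - 96*m^2 - 17*m + 3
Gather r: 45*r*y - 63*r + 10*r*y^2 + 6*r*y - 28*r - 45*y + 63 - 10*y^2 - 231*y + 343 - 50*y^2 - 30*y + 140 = r*(10*y^2 + 51*y - 91) - 60*y^2 - 306*y + 546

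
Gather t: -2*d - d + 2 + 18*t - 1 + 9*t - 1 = -3*d + 27*t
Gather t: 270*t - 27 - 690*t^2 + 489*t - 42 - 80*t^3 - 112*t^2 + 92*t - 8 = -80*t^3 - 802*t^2 + 851*t - 77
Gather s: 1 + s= s + 1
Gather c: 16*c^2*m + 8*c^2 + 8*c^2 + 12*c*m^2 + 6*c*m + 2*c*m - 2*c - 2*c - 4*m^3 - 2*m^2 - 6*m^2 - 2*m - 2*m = c^2*(16*m + 16) + c*(12*m^2 + 8*m - 4) - 4*m^3 - 8*m^2 - 4*m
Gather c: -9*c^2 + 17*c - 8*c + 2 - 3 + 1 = -9*c^2 + 9*c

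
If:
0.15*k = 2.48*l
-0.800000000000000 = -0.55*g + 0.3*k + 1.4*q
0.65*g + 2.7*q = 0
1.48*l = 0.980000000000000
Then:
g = 4.60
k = 10.95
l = 0.66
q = -1.11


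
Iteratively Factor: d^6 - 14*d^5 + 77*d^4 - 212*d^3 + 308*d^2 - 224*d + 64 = (d - 2)*(d^5 - 12*d^4 + 53*d^3 - 106*d^2 + 96*d - 32) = (d - 2)^2*(d^4 - 10*d^3 + 33*d^2 - 40*d + 16) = (d - 4)*(d - 2)^2*(d^3 - 6*d^2 + 9*d - 4) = (d - 4)^2*(d - 2)^2*(d^2 - 2*d + 1) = (d - 4)^2*(d - 2)^2*(d - 1)*(d - 1)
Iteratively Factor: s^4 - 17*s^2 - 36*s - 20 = (s + 2)*(s^3 - 2*s^2 - 13*s - 10) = (s - 5)*(s + 2)*(s^2 + 3*s + 2) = (s - 5)*(s + 2)^2*(s + 1)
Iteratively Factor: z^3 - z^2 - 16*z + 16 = (z + 4)*(z^2 - 5*z + 4) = (z - 1)*(z + 4)*(z - 4)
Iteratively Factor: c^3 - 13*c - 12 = (c - 4)*(c^2 + 4*c + 3) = (c - 4)*(c + 1)*(c + 3)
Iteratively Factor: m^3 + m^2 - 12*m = (m)*(m^2 + m - 12) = m*(m + 4)*(m - 3)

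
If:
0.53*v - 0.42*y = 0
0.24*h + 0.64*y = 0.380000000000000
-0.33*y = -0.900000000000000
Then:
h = -5.69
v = 2.16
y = 2.73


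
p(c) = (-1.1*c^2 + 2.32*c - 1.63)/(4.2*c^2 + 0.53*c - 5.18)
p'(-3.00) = -0.19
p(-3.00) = -0.60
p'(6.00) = -0.01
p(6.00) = -0.18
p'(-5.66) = -0.03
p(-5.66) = -0.40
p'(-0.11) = -0.52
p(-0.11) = 0.37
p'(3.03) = -0.02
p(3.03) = -0.13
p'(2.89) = -0.03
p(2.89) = -0.13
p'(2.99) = -0.02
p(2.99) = -0.13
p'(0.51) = -0.07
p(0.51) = 0.19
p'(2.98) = -0.02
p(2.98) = -0.13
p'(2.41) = -0.03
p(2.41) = -0.12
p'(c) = (2.32 - 2.2*c)/(4.2*c^2 + 0.53*c - 5.18) + (-8.4*c - 0.53)*(-1.1*c^2 + 2.32*c - 1.63)/(4.2*c^2 + 0.53*c - 5.18)^2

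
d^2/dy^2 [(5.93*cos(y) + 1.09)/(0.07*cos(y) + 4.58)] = (-124.040598*cos(y) + 0.9479085*cos(2*y) - 2.8437255)/(0.000343*cos(y)^3 + 0.067326*cos(y)^2 + 4.405044*cos(y) + 96.071912)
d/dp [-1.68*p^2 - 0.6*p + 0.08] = -3.36*p - 0.6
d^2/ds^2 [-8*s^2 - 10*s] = -16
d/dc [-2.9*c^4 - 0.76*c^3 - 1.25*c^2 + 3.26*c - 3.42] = -11.6*c^3 - 2.28*c^2 - 2.5*c + 3.26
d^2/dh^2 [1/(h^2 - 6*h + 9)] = 6/(h^4 - 12*h^3 + 54*h^2 - 108*h + 81)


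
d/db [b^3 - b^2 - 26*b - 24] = 3*b^2 - 2*b - 26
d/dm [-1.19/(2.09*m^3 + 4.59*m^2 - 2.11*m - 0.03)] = (7.4613*m^2 + 10.9242*m - 2.5109)/(2.09*m^3 + 4.59*m^2 - 2.11*m - 0.03)^2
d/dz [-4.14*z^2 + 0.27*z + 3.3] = 0.27 - 8.28*z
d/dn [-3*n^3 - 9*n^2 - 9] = 9*n*(-n - 2)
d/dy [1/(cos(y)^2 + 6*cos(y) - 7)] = 2*(cos(y) + 3)*sin(y)/(cos(y)^2 + 6*cos(y) - 7)^2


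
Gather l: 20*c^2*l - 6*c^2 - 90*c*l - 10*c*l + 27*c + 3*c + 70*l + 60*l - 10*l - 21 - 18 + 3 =-6*c^2 + 30*c + l*(20*c^2 - 100*c + 120) - 36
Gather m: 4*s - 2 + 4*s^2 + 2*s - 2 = 4*s^2 + 6*s - 4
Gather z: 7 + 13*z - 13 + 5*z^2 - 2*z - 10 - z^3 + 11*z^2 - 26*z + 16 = -z^3 + 16*z^2 - 15*z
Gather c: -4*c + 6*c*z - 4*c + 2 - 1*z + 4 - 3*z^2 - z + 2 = c*(6*z - 8) - 3*z^2 - 2*z + 8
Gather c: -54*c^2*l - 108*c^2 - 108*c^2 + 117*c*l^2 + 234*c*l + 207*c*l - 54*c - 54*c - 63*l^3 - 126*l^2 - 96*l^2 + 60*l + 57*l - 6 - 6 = c^2*(-54*l - 216) + c*(117*l^2 + 441*l - 108) - 63*l^3 - 222*l^2 + 117*l - 12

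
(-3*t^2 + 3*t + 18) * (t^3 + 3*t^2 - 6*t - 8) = -3*t^5 - 6*t^4 + 45*t^3 + 60*t^2 - 132*t - 144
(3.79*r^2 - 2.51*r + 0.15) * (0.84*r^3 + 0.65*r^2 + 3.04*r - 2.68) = 3.1836*r^5 + 0.355100000000001*r^4 + 10.0161*r^3 - 17.6901*r^2 + 7.1828*r - 0.402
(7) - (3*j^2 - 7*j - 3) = -3*j^2 + 7*j + 10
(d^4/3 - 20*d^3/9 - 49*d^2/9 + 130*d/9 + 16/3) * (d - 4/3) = d^5/3 - 8*d^4/3 - 67*d^3/27 + 586*d^2/27 - 376*d/27 - 64/9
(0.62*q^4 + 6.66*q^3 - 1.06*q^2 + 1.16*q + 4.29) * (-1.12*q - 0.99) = -0.6944*q^5 - 8.073*q^4 - 5.4062*q^3 - 0.2498*q^2 - 5.9532*q - 4.2471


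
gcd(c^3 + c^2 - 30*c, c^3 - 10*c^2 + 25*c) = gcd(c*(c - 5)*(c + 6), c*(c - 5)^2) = c^2 - 5*c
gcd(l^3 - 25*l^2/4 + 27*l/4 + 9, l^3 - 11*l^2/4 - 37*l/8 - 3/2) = l^2 - 13*l/4 - 3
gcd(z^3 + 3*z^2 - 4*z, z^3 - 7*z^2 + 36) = 1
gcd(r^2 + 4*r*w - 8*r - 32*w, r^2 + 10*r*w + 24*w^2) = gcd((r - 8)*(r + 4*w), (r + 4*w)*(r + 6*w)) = r + 4*w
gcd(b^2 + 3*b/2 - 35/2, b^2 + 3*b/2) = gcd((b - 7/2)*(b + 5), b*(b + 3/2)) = 1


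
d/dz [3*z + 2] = 3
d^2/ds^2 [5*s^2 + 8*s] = 10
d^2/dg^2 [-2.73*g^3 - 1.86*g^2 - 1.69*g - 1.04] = -16.38*g - 3.72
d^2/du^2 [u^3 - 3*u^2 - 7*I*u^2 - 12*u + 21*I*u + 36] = 6*u - 6 - 14*I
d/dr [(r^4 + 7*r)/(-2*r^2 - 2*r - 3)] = (-4*r^5 - 6*r^4 - 12*r^3 + 14*r^2 - 21)/(4*r^4 + 8*r^3 + 16*r^2 + 12*r + 9)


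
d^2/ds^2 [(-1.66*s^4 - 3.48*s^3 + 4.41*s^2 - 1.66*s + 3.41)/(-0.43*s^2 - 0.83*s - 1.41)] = (0.613867999999999*s^6 + 3.554724*s^5 + 12.900192*s^4 + 35.41979*s^3 + 76.29846*s^2 + 28.170606*s - 21.98377)/(0.079507*s^6 + 0.460401*s^5 + 1.670808*s^4 + 3.591161*s^3 + 5.478696*s^2 + 4.950369*s + 2.803221)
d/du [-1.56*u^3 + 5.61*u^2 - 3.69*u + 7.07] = -4.68*u^2 + 11.22*u - 3.69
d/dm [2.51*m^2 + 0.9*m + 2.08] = 5.02*m + 0.9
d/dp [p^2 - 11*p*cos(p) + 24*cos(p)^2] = 11*p*sin(p) + 2*p - 24*sin(2*p) - 11*cos(p)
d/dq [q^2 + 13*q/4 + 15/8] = 2*q + 13/4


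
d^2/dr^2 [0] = 0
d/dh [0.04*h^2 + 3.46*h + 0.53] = 0.08*h + 3.46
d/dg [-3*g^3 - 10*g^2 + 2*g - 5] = -9*g^2 - 20*g + 2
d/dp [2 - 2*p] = -2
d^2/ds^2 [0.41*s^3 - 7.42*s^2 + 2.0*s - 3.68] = 2.46*s - 14.84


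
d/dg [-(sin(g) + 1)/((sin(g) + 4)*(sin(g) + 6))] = (sin(g)^2 + 2*sin(g) - 14)*cos(g)/((sin(g) + 4)^2*(sin(g) + 6)^2)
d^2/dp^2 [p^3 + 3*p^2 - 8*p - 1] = 6*p + 6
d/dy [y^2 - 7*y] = 2*y - 7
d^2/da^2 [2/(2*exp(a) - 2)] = (exp(a) + 1)*exp(a)/(exp(a) - 1)^3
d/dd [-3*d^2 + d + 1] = 1 - 6*d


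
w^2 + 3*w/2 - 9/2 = (w - 3/2)*(w + 3)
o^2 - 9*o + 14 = (o - 7)*(o - 2)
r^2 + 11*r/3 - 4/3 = (r - 1/3)*(r + 4)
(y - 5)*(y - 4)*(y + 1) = y^3 - 8*y^2 + 11*y + 20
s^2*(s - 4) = s^3 - 4*s^2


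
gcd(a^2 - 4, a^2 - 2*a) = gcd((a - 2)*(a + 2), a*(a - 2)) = a - 2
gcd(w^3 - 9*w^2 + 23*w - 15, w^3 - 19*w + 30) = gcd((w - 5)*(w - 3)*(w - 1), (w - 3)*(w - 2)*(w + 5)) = w - 3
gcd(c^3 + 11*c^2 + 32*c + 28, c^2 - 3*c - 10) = c + 2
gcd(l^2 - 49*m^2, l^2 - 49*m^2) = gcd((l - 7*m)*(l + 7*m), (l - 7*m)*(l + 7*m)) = l^2 - 49*m^2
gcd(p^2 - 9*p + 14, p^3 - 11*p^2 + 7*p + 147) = p - 7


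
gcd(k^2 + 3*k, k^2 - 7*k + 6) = 1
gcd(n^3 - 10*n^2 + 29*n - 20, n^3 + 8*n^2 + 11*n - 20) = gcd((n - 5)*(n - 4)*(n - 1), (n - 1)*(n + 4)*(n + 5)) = n - 1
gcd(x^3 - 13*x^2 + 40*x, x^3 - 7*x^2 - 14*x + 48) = x - 8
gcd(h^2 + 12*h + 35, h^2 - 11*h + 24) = 1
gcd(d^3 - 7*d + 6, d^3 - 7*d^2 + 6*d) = d - 1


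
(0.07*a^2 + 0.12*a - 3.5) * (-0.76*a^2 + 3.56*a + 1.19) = -0.0532*a^4 + 0.158*a^3 + 3.1705*a^2 - 12.3172*a - 4.165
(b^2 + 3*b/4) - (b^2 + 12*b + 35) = -45*b/4 - 35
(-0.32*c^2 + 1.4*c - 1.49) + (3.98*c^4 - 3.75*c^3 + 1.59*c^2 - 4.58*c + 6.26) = 3.98*c^4 - 3.75*c^3 + 1.27*c^2 - 3.18*c + 4.77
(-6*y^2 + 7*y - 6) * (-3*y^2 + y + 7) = 18*y^4 - 27*y^3 - 17*y^2 + 43*y - 42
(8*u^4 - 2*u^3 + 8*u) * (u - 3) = 8*u^5 - 26*u^4 + 6*u^3 + 8*u^2 - 24*u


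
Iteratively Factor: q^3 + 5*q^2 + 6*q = (q + 2)*(q^2 + 3*q) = q*(q + 2)*(q + 3)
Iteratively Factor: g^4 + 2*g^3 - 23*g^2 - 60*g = (g - 5)*(g^3 + 7*g^2 + 12*g) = (g - 5)*(g + 4)*(g^2 + 3*g) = g*(g - 5)*(g + 4)*(g + 3)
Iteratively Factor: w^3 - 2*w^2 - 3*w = (w - 3)*(w^2 + w) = (w - 3)*(w + 1)*(w)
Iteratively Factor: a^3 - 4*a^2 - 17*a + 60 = (a + 4)*(a^2 - 8*a + 15) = (a - 5)*(a + 4)*(a - 3)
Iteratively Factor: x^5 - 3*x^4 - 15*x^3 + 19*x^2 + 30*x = (x)*(x^4 - 3*x^3 - 15*x^2 + 19*x + 30) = x*(x - 2)*(x^3 - x^2 - 17*x - 15) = x*(x - 5)*(x - 2)*(x^2 + 4*x + 3) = x*(x - 5)*(x - 2)*(x + 3)*(x + 1)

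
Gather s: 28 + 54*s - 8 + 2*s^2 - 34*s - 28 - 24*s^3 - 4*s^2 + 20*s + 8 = -24*s^3 - 2*s^2 + 40*s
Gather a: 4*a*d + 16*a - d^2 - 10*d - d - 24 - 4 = a*(4*d + 16) - d^2 - 11*d - 28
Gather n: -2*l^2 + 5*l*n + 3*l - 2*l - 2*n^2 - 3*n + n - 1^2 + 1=-2*l^2 + l - 2*n^2 + n*(5*l - 2)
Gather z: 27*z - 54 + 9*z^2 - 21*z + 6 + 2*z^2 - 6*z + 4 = 11*z^2 - 44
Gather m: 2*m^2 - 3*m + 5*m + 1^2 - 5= 2*m^2 + 2*m - 4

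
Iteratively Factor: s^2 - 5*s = (s)*(s - 5)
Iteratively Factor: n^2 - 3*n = (n - 3)*(n)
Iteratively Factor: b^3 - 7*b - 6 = (b + 1)*(b^2 - b - 6) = (b - 3)*(b + 1)*(b + 2)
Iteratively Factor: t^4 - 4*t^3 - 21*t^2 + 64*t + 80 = (t - 4)*(t^3 - 21*t - 20) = (t - 5)*(t - 4)*(t^2 + 5*t + 4) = (t - 5)*(t - 4)*(t + 1)*(t + 4)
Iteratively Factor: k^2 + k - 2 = (k - 1)*(k + 2)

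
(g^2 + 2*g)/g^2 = (g + 2)/g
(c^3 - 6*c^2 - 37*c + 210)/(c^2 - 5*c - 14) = (c^2 + c - 30)/(c + 2)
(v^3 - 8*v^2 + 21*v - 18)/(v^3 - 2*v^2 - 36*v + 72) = (v^2 - 6*v + 9)/(v^2 - 36)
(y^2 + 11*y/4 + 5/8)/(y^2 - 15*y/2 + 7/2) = (8*y^2 + 22*y + 5)/(4*(2*y^2 - 15*y + 7))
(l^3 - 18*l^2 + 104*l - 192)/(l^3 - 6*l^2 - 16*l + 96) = (l - 8)/(l + 4)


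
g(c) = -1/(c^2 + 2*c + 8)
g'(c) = -(-2*c - 2)/(c^2 + 2*c + 8)^2 = 2*(c + 1)/(c^2 + 2*c + 8)^2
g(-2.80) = -0.10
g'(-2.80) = -0.03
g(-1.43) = -0.14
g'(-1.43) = -0.02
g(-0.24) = -0.13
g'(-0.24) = 0.03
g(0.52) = -0.11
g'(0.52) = 0.04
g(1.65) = -0.07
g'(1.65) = 0.03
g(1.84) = -0.07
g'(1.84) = 0.03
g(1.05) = -0.09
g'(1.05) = 0.03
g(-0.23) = -0.13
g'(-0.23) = 0.03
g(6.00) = -0.02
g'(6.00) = 0.00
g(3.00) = -0.04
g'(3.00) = 0.02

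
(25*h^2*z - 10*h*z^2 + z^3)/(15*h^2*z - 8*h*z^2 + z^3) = (-5*h + z)/(-3*h + z)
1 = 1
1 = 1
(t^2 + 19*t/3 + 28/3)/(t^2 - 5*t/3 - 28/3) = (t + 4)/(t - 4)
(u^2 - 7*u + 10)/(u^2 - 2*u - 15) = (u - 2)/(u + 3)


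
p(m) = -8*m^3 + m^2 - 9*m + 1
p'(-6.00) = -885.00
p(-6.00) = 1819.00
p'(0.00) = -9.00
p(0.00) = 1.00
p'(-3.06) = -239.85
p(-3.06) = 267.12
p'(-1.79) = -89.48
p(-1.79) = 66.20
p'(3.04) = -224.72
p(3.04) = -241.87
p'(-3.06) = -239.85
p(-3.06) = 267.12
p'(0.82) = -23.50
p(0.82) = -10.12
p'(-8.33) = -1690.99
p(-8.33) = 4769.44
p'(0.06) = -8.97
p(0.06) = 0.46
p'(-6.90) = -1165.44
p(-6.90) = 2738.78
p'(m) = -24*m^2 + 2*m - 9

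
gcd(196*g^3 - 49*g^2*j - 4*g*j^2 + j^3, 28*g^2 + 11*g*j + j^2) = 7*g + j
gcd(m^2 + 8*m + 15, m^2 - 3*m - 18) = m + 3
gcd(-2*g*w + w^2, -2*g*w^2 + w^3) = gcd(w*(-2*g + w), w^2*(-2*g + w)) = -2*g*w + w^2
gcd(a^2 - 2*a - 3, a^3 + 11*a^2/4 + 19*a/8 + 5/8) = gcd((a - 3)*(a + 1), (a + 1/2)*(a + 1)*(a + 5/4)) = a + 1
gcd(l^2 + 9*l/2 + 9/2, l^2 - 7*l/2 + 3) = 1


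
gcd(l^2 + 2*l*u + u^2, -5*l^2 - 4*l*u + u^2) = l + u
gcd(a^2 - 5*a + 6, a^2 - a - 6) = a - 3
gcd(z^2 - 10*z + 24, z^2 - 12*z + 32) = z - 4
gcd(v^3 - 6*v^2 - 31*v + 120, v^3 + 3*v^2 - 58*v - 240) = v^2 - 3*v - 40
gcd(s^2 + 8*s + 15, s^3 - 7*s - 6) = 1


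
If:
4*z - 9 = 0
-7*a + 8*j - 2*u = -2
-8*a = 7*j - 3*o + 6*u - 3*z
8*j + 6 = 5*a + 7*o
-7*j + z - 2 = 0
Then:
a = -229/1064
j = 1/28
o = 1119/1064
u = 4035/2128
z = 9/4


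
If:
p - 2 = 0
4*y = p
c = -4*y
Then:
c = -2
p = 2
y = 1/2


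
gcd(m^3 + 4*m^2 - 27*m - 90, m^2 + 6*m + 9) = m + 3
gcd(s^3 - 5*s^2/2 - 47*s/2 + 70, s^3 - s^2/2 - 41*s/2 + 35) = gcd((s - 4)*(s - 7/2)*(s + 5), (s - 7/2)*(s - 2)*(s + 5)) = s^2 + 3*s/2 - 35/2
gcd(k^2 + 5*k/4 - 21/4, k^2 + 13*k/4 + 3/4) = k + 3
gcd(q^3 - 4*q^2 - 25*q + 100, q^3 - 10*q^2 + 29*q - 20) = q^2 - 9*q + 20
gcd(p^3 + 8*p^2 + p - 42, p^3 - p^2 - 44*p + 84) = p^2 + 5*p - 14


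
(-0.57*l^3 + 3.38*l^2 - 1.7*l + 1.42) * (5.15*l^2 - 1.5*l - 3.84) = -2.9355*l^5 + 18.262*l^4 - 11.6362*l^3 - 3.1162*l^2 + 4.398*l - 5.4528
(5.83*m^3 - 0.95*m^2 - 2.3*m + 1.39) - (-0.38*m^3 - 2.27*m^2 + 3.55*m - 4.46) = 6.21*m^3 + 1.32*m^2 - 5.85*m + 5.85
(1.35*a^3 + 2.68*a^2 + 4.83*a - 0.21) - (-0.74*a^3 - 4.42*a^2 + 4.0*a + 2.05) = 2.09*a^3 + 7.1*a^2 + 0.83*a - 2.26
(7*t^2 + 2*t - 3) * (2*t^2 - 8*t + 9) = 14*t^4 - 52*t^3 + 41*t^2 + 42*t - 27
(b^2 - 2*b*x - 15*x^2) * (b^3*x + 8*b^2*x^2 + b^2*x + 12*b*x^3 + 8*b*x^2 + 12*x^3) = b^5*x + 6*b^4*x^2 + b^4*x - 19*b^3*x^3 + 6*b^3*x^2 - 144*b^2*x^4 - 19*b^2*x^3 - 180*b*x^5 - 144*b*x^4 - 180*x^5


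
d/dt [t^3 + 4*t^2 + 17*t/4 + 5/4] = 3*t^2 + 8*t + 17/4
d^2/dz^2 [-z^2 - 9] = -2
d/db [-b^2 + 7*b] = 7 - 2*b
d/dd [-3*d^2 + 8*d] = 8 - 6*d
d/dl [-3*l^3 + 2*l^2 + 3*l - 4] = -9*l^2 + 4*l + 3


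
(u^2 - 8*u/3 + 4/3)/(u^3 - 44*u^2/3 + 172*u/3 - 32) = (u - 2)/(u^2 - 14*u + 48)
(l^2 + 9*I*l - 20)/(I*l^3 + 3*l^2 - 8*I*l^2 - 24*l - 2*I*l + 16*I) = (-I*l^2 + 9*l + 20*I)/(l^3 + l^2*(-8 - 3*I) + l*(-2 + 24*I) + 16)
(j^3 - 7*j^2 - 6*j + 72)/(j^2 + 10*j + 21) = (j^2 - 10*j + 24)/(j + 7)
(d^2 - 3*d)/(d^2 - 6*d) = (d - 3)/(d - 6)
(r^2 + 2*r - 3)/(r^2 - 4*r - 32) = (-r^2 - 2*r + 3)/(-r^2 + 4*r + 32)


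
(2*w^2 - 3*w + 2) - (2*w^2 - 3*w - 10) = 12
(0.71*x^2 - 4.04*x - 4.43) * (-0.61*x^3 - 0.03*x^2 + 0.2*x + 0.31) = -0.4331*x^5 + 2.4431*x^4 + 2.9655*x^3 - 0.455*x^2 - 2.1384*x - 1.3733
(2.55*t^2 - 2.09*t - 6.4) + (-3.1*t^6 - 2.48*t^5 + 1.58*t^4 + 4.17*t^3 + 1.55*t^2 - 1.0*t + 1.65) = -3.1*t^6 - 2.48*t^5 + 1.58*t^4 + 4.17*t^3 + 4.1*t^2 - 3.09*t - 4.75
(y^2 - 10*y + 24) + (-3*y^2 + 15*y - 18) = -2*y^2 + 5*y + 6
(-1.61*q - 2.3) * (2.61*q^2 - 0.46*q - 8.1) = -4.2021*q^3 - 5.2624*q^2 + 14.099*q + 18.63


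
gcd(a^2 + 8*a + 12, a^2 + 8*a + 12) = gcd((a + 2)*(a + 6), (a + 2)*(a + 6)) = a^2 + 8*a + 12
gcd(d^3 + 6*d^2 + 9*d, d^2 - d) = d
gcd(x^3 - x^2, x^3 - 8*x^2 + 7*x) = x^2 - x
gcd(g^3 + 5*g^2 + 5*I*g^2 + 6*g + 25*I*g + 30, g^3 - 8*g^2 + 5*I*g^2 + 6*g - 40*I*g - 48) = g^2 + 5*I*g + 6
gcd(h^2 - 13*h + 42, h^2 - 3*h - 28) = h - 7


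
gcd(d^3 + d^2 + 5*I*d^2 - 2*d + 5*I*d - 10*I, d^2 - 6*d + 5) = d - 1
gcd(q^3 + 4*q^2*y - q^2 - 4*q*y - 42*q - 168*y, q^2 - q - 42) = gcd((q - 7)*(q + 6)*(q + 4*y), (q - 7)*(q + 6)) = q^2 - q - 42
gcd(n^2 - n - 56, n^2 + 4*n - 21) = n + 7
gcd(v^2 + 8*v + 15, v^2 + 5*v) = v + 5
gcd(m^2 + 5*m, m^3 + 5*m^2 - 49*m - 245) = m + 5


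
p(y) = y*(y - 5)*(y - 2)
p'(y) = y*(y - 5) + y*(y - 2) + (y - 5)*(y - 2) = 3*y^2 - 14*y + 10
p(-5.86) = -500.21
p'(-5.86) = 195.06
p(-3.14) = -131.38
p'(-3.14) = 83.54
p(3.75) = -8.20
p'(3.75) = -0.31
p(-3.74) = -187.63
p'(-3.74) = 104.32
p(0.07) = 0.67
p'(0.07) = 9.03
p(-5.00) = -350.00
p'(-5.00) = 155.00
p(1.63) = 2.03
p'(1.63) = -4.85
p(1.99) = 0.06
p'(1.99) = -5.98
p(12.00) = 840.00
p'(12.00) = 274.00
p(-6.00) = -528.00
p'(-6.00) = 202.00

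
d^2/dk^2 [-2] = 0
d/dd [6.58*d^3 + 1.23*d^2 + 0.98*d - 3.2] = 19.74*d^2 + 2.46*d + 0.98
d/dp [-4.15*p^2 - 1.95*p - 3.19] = -8.3*p - 1.95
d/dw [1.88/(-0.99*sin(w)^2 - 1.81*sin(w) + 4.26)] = (3.7224*sin(w) + 3.4028)*cos(w)/(0.99*sin(w)^2 + 1.81*sin(w) - 4.26)^2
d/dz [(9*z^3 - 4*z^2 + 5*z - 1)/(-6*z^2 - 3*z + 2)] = (-54*z^4 - 54*z^3 + 96*z^2 - 28*z + 7)/(36*z^4 + 36*z^3 - 15*z^2 - 12*z + 4)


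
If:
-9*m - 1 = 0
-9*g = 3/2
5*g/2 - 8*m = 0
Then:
No Solution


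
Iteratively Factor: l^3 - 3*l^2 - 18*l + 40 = (l + 4)*(l^2 - 7*l + 10) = (l - 5)*(l + 4)*(l - 2)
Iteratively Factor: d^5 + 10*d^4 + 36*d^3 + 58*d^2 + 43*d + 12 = (d + 1)*(d^4 + 9*d^3 + 27*d^2 + 31*d + 12) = (d + 1)*(d + 3)*(d^3 + 6*d^2 + 9*d + 4) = (d + 1)^2*(d + 3)*(d^2 + 5*d + 4) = (d + 1)^2*(d + 3)*(d + 4)*(d + 1)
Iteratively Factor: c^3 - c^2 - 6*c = (c - 3)*(c^2 + 2*c) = (c - 3)*(c + 2)*(c)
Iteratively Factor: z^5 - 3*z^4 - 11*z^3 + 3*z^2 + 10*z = (z - 5)*(z^4 + 2*z^3 - z^2 - 2*z) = (z - 5)*(z + 1)*(z^3 + z^2 - 2*z) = (z - 5)*(z + 1)*(z + 2)*(z^2 - z) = z*(z - 5)*(z + 1)*(z + 2)*(z - 1)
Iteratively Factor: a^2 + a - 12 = (a + 4)*(a - 3)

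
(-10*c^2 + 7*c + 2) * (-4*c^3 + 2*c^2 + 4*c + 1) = 40*c^5 - 48*c^4 - 34*c^3 + 22*c^2 + 15*c + 2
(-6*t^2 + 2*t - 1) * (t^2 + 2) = -6*t^4 + 2*t^3 - 13*t^2 + 4*t - 2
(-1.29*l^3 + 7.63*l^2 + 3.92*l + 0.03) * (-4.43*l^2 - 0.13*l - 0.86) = 5.7147*l^5 - 33.6332*l^4 - 17.2481*l^3 - 7.2043*l^2 - 3.3751*l - 0.0258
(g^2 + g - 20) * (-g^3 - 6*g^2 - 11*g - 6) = -g^5 - 7*g^4 + 3*g^3 + 103*g^2 + 214*g + 120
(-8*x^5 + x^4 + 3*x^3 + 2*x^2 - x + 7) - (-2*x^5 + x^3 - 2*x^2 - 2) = -6*x^5 + x^4 + 2*x^3 + 4*x^2 - x + 9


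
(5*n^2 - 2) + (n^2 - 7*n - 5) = 6*n^2 - 7*n - 7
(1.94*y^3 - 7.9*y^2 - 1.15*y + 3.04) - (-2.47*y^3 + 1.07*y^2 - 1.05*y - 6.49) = 4.41*y^3 - 8.97*y^2 - 0.0999999999999999*y + 9.53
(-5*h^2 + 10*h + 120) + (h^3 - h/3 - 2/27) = h^3 - 5*h^2 + 29*h/3 + 3238/27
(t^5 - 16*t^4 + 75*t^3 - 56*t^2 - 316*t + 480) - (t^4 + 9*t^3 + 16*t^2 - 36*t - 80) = t^5 - 17*t^4 + 66*t^3 - 72*t^2 - 280*t + 560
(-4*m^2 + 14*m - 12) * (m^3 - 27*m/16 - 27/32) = -4*m^5 + 14*m^4 - 21*m^3/4 - 81*m^2/4 + 135*m/16 + 81/8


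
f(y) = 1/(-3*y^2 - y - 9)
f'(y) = (6*y + 1)/(-3*y^2 - y - 9)^2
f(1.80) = -0.05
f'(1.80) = 0.03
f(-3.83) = -0.02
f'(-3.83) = -0.01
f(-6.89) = -0.01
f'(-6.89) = -0.00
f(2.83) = -0.03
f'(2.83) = 0.01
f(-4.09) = -0.02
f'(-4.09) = -0.01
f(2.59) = -0.03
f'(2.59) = 0.02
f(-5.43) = -0.01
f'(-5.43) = -0.00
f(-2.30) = -0.04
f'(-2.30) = -0.03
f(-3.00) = -0.03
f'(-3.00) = -0.02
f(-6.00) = -0.00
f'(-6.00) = 0.00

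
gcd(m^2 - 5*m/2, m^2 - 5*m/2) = m^2 - 5*m/2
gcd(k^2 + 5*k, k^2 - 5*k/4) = k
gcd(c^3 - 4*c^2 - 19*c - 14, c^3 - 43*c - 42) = c^2 - 6*c - 7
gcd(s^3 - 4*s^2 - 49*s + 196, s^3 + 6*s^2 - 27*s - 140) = s + 7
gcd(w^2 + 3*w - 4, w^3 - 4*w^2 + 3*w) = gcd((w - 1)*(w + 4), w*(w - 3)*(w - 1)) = w - 1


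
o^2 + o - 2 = (o - 1)*(o + 2)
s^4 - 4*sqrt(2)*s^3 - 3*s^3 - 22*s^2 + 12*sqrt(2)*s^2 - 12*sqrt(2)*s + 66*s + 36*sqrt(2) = (s - 3)*(s - 6*sqrt(2))*(s + sqrt(2))^2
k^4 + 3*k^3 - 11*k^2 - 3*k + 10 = (k - 2)*(k - 1)*(k + 1)*(k + 5)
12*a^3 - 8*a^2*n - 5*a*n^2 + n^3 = (-6*a + n)*(-a + n)*(2*a + n)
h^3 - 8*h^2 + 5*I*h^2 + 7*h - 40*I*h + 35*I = (h - 7)*(h - 1)*(h + 5*I)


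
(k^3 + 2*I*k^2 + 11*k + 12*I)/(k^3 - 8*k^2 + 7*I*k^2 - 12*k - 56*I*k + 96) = (k^2 - 2*I*k + 3)/(k^2 + k*(-8 + 3*I) - 24*I)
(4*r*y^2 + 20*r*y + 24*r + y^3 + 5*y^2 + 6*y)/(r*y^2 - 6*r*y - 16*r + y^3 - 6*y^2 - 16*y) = (4*r*y + 12*r + y^2 + 3*y)/(r*y - 8*r + y^2 - 8*y)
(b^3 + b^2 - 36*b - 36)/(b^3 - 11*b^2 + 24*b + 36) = (b + 6)/(b - 6)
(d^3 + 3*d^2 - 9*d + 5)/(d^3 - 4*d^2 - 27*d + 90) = (d^2 - 2*d + 1)/(d^2 - 9*d + 18)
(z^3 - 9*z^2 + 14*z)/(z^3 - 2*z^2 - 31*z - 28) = z*(z - 2)/(z^2 + 5*z + 4)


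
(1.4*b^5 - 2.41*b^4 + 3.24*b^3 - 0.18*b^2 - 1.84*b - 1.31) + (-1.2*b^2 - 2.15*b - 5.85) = 1.4*b^5 - 2.41*b^4 + 3.24*b^3 - 1.38*b^2 - 3.99*b - 7.16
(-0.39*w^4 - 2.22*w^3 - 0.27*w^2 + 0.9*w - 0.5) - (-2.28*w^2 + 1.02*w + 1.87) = -0.39*w^4 - 2.22*w^3 + 2.01*w^2 - 0.12*w - 2.37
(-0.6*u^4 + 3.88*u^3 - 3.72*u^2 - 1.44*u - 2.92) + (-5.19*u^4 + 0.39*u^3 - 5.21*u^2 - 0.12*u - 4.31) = -5.79*u^4 + 4.27*u^3 - 8.93*u^2 - 1.56*u - 7.23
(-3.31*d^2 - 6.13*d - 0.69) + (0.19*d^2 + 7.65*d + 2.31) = -3.12*d^2 + 1.52*d + 1.62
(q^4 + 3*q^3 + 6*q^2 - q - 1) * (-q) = -q^5 - 3*q^4 - 6*q^3 + q^2 + q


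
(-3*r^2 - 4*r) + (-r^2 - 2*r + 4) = -4*r^2 - 6*r + 4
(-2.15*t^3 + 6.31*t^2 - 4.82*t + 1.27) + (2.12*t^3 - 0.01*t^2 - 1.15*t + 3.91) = -0.0299999999999998*t^3 + 6.3*t^2 - 5.97*t + 5.18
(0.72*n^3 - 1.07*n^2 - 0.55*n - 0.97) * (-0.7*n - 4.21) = -0.504*n^4 - 2.2822*n^3 + 4.8897*n^2 + 2.9945*n + 4.0837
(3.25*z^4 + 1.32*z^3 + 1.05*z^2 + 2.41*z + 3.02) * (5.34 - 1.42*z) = -4.615*z^5 + 15.4806*z^4 + 5.5578*z^3 + 2.1848*z^2 + 8.581*z + 16.1268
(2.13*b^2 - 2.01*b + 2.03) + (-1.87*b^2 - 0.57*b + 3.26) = 0.26*b^2 - 2.58*b + 5.29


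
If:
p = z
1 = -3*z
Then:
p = -1/3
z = -1/3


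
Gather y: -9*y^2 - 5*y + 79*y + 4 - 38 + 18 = -9*y^2 + 74*y - 16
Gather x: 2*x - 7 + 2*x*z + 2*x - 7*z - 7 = x*(2*z + 4) - 7*z - 14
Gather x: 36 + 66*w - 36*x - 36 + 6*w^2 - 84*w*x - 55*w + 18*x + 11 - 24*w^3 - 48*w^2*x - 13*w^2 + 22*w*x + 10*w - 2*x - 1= -24*w^3 - 7*w^2 + 21*w + x*(-48*w^2 - 62*w - 20) + 10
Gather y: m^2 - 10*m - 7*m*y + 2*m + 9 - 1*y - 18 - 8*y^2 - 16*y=m^2 - 8*m - 8*y^2 + y*(-7*m - 17) - 9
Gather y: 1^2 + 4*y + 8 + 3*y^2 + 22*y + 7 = 3*y^2 + 26*y + 16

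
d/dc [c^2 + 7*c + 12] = 2*c + 7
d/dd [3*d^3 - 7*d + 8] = 9*d^2 - 7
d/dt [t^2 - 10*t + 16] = 2*t - 10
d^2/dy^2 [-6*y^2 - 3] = -12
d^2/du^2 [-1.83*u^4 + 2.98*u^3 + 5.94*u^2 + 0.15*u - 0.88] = -21.96*u^2 + 17.88*u + 11.88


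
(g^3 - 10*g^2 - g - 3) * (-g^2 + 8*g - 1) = -g^5 + 18*g^4 - 80*g^3 + 5*g^2 - 23*g + 3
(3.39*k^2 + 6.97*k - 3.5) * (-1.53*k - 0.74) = -5.1867*k^3 - 13.1727*k^2 + 0.1972*k + 2.59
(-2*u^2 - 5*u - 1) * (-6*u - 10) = 12*u^3 + 50*u^2 + 56*u + 10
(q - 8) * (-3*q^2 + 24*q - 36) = -3*q^3 + 48*q^2 - 228*q + 288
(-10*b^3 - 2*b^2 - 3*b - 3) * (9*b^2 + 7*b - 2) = -90*b^5 - 88*b^4 - 21*b^3 - 44*b^2 - 15*b + 6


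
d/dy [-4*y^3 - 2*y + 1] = -12*y^2 - 2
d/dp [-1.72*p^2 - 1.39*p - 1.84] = -3.44*p - 1.39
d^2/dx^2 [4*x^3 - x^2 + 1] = 24*x - 2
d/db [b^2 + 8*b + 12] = 2*b + 8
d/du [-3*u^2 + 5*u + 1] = 5 - 6*u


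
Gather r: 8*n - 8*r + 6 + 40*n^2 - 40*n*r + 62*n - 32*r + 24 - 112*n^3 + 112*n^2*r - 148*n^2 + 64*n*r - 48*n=-112*n^3 - 108*n^2 + 22*n + r*(112*n^2 + 24*n - 40) + 30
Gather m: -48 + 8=-40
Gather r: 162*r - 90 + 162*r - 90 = 324*r - 180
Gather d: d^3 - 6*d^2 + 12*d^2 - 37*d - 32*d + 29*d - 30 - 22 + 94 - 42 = d^3 + 6*d^2 - 40*d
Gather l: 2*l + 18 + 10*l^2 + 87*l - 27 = 10*l^2 + 89*l - 9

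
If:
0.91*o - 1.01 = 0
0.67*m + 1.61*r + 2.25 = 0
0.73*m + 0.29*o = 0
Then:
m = -0.44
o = 1.11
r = -1.21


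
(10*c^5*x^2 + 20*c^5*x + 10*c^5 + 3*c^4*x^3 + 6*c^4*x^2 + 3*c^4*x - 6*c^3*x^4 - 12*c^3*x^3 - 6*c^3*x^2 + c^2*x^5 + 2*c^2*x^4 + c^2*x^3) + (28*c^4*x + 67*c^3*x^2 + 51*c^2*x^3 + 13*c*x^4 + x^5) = 10*c^5*x^2 + 20*c^5*x + 10*c^5 + 3*c^4*x^3 + 6*c^4*x^2 + 31*c^4*x - 6*c^3*x^4 - 12*c^3*x^3 + 61*c^3*x^2 + c^2*x^5 + 2*c^2*x^4 + 52*c^2*x^3 + 13*c*x^4 + x^5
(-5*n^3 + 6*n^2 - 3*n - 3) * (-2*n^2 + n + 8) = 10*n^5 - 17*n^4 - 28*n^3 + 51*n^2 - 27*n - 24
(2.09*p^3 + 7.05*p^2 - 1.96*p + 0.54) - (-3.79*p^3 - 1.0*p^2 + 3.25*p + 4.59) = 5.88*p^3 + 8.05*p^2 - 5.21*p - 4.05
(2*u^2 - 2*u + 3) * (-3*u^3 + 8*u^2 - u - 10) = -6*u^5 + 22*u^4 - 27*u^3 + 6*u^2 + 17*u - 30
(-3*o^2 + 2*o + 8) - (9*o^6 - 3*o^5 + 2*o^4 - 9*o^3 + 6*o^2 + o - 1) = -9*o^6 + 3*o^5 - 2*o^4 + 9*o^3 - 9*o^2 + o + 9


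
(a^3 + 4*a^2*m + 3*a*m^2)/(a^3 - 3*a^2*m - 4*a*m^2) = (a + 3*m)/(a - 4*m)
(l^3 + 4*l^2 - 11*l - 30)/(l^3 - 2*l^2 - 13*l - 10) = (l^2 + 2*l - 15)/(l^2 - 4*l - 5)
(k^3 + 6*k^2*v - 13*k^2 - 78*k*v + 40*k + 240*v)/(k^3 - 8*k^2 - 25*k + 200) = (k + 6*v)/(k + 5)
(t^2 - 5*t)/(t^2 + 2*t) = (t - 5)/(t + 2)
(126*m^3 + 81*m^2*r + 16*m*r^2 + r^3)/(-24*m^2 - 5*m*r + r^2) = (42*m^2 + 13*m*r + r^2)/(-8*m + r)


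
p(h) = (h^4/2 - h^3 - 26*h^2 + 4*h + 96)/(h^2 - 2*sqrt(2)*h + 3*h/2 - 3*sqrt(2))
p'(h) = (-2*h - 3/2 + 2*sqrt(2))*(h^4/2 - h^3 - 26*h^2 + 4*h + 96)/(h^2 - 2*sqrt(2)*h + 3*h/2 - 3*sqrt(2))^2 + (2*h^3 - 3*h^2 - 52*h + 4)/(h^2 - 2*sqrt(2)*h + 3*h/2 - 3*sqrt(2)) = (-(4*h - 4*sqrt(2) + 3)*(h^4 - 2*h^3 - 52*h^2 + 8*h + 192) + 2*(2*h^2 - 4*sqrt(2)*h + 3*h - 6*sqrt(2))*(2*h^3 - 3*h^2 - 52*h + 4))/(2*h^2 - 4*sqrt(2)*h + 3*h - 6*sqrt(2))^2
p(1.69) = -7.64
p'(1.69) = 18.48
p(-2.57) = -8.17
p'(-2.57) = 5.37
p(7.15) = -7.05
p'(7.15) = 8.06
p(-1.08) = -38.56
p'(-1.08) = 48.96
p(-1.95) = 1.85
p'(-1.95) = 41.31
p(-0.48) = -26.14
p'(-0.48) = 9.42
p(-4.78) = -5.89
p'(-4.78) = -3.95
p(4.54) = -29.30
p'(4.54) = 11.64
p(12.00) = 40.71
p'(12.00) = 11.96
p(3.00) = -145.71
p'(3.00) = 719.74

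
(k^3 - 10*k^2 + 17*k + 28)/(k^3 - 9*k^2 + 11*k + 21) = (k - 4)/(k - 3)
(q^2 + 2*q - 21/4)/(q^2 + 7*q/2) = (q - 3/2)/q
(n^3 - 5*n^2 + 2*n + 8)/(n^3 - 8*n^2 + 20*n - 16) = (n + 1)/(n - 2)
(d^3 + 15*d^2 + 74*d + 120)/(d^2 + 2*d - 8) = (d^2 + 11*d + 30)/(d - 2)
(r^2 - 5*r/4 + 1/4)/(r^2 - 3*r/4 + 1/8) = 2*(r - 1)/(2*r - 1)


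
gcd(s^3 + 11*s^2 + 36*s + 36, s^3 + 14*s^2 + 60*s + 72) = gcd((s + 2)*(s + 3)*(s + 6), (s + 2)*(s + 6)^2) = s^2 + 8*s + 12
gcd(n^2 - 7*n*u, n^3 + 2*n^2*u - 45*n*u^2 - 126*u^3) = -n + 7*u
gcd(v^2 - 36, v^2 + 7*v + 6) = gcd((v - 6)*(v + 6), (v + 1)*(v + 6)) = v + 6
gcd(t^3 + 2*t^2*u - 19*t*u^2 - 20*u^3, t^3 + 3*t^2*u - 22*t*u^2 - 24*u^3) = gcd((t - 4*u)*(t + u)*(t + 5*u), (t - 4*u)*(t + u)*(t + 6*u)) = t^2 - 3*t*u - 4*u^2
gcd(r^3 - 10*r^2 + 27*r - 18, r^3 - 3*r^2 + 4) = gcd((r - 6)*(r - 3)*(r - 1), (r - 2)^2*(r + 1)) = 1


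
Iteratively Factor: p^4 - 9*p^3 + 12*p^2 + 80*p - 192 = (p - 4)*(p^3 - 5*p^2 - 8*p + 48) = (p - 4)^2*(p^2 - p - 12) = (p - 4)^3*(p + 3)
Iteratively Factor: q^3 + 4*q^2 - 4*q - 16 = (q - 2)*(q^2 + 6*q + 8) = (q - 2)*(q + 2)*(q + 4)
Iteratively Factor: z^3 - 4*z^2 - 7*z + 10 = (z + 2)*(z^2 - 6*z + 5) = (z - 5)*(z + 2)*(z - 1)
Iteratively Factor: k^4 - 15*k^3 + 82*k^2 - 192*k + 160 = (k - 4)*(k^3 - 11*k^2 + 38*k - 40) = (k - 5)*(k - 4)*(k^2 - 6*k + 8) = (k - 5)*(k - 4)*(k - 2)*(k - 4)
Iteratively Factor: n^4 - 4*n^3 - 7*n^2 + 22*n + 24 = (n - 4)*(n^3 - 7*n - 6) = (n - 4)*(n - 3)*(n^2 + 3*n + 2) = (n - 4)*(n - 3)*(n + 2)*(n + 1)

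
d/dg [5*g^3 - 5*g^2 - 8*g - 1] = 15*g^2 - 10*g - 8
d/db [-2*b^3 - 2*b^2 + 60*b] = -6*b^2 - 4*b + 60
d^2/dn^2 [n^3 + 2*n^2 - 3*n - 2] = 6*n + 4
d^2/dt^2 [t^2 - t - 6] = 2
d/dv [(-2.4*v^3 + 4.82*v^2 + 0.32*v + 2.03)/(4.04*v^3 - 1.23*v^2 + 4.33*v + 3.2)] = (3.5527136788005e-15*v^5 - 16.5208*v^4 - 23.3696*v^3 - 26.3794*v^2 + 35.8418*v - 7.7659)/(16.3216*v^6 - 9.9384*v^5 + 36.4993*v^4 + 15.2042*v^3 + 10.8769*v^2 + 27.712*v + 10.24)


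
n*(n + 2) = n^2 + 2*n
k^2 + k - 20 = (k - 4)*(k + 5)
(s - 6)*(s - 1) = s^2 - 7*s + 6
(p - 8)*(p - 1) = p^2 - 9*p + 8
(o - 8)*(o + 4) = o^2 - 4*o - 32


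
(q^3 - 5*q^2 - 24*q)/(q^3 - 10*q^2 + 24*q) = (q^2 - 5*q - 24)/(q^2 - 10*q + 24)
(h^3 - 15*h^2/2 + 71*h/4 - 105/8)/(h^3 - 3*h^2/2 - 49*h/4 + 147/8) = (2*h - 5)/(2*h + 7)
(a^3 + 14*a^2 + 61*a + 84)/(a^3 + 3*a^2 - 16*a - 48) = (a + 7)/(a - 4)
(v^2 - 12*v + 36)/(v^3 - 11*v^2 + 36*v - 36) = (v - 6)/(v^2 - 5*v + 6)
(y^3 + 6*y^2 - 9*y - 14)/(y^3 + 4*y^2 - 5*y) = (y^3 + 6*y^2 - 9*y - 14)/(y*(y^2 + 4*y - 5))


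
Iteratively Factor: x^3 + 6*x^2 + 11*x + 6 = (x + 1)*(x^2 + 5*x + 6) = (x + 1)*(x + 3)*(x + 2)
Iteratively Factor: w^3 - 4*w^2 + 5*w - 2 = (w - 2)*(w^2 - 2*w + 1) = (w - 2)*(w - 1)*(w - 1)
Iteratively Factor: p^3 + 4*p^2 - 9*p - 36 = (p + 4)*(p^2 - 9) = (p - 3)*(p + 4)*(p + 3)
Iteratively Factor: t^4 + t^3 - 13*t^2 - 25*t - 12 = (t - 4)*(t^3 + 5*t^2 + 7*t + 3) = (t - 4)*(t + 1)*(t^2 + 4*t + 3) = (t - 4)*(t + 1)*(t + 3)*(t + 1)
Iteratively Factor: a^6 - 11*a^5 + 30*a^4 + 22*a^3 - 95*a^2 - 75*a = (a - 5)*(a^5 - 6*a^4 + 22*a^2 + 15*a) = a*(a - 5)*(a^4 - 6*a^3 + 22*a + 15) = a*(a - 5)*(a + 1)*(a^3 - 7*a^2 + 7*a + 15) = a*(a - 5)^2*(a + 1)*(a^2 - 2*a - 3) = a*(a - 5)^2*(a - 3)*(a + 1)*(a + 1)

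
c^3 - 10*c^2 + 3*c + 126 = (c - 7)*(c - 6)*(c + 3)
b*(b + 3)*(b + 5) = b^3 + 8*b^2 + 15*b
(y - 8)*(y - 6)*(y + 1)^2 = y^4 - 12*y^3 + 21*y^2 + 82*y + 48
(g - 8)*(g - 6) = g^2 - 14*g + 48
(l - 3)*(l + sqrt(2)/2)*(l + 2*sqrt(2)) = l^3 - 3*l^2 + 5*sqrt(2)*l^2/2 - 15*sqrt(2)*l/2 + 2*l - 6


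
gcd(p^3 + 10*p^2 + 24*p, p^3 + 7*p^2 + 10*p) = p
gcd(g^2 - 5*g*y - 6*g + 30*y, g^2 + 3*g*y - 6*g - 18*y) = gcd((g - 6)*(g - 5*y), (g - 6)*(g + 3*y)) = g - 6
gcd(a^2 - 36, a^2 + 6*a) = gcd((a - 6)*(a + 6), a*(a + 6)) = a + 6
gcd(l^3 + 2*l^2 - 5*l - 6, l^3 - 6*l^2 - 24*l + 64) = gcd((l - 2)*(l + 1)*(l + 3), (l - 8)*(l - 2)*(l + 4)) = l - 2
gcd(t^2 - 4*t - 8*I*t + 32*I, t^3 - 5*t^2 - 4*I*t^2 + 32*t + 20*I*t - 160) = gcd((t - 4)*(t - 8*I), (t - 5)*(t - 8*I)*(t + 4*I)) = t - 8*I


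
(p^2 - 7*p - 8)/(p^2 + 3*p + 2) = (p - 8)/(p + 2)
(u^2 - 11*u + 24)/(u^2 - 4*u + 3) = (u - 8)/(u - 1)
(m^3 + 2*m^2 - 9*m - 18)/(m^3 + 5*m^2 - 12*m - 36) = (m + 3)/(m + 6)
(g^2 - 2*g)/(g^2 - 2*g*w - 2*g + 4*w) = g/(g - 2*w)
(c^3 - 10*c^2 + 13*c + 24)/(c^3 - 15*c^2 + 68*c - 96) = (c + 1)/(c - 4)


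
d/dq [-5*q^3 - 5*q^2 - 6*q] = -15*q^2 - 10*q - 6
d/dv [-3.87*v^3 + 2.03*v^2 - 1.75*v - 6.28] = -11.61*v^2 + 4.06*v - 1.75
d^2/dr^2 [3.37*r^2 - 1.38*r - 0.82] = 6.74000000000000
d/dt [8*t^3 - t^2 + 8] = 2*t*(12*t - 1)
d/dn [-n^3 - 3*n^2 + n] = -3*n^2 - 6*n + 1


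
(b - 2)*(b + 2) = b^2 - 4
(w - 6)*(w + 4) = w^2 - 2*w - 24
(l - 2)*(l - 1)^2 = l^3 - 4*l^2 + 5*l - 2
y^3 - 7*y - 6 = (y - 3)*(y + 1)*(y + 2)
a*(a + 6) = a^2 + 6*a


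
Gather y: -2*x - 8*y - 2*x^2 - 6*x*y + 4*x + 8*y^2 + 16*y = -2*x^2 + 2*x + 8*y^2 + y*(8 - 6*x)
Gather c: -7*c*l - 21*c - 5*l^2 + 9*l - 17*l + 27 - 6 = c*(-7*l - 21) - 5*l^2 - 8*l + 21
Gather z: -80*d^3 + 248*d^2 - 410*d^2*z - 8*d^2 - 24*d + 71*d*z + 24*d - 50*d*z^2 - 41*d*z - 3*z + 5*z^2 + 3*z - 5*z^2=-80*d^3 + 240*d^2 - 50*d*z^2 + z*(-410*d^2 + 30*d)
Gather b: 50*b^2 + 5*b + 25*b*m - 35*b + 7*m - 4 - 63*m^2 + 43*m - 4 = 50*b^2 + b*(25*m - 30) - 63*m^2 + 50*m - 8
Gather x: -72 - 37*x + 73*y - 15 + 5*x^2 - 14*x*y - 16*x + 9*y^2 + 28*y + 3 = 5*x^2 + x*(-14*y - 53) + 9*y^2 + 101*y - 84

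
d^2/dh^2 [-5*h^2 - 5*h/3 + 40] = -10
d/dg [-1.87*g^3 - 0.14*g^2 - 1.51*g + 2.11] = -5.61*g^2 - 0.28*g - 1.51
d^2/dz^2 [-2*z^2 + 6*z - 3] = -4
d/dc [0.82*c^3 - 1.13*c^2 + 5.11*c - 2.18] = 2.46*c^2 - 2.26*c + 5.11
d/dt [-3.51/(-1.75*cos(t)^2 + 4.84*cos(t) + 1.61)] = (12.285*cos(t) - 16.9884)*sin(t)/(-1.75*cos(t)^2 + 4.84*cos(t) + 1.61)^2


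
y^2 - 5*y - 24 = (y - 8)*(y + 3)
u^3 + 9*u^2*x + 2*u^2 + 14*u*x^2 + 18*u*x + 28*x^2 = (u + 2)*(u + 2*x)*(u + 7*x)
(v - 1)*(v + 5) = v^2 + 4*v - 5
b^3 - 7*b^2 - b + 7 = (b - 7)*(b - 1)*(b + 1)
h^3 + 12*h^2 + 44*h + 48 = (h + 2)*(h + 4)*(h + 6)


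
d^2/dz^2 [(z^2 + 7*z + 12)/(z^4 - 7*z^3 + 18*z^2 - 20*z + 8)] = 2*(3*z^4 + 45*z^3 + 47*z^2 - 341*z + 266)/(z^8 - 13*z^7 + 73*z^6 - 231*z^5 + 450*z^4 - 552*z^3 + 416*z^2 - 176*z + 32)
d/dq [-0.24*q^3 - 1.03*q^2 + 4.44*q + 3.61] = -0.72*q^2 - 2.06*q + 4.44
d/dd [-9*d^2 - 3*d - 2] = -18*d - 3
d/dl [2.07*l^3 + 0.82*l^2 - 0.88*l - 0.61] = 6.21*l^2 + 1.64*l - 0.88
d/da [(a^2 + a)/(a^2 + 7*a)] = 6/(a^2 + 14*a + 49)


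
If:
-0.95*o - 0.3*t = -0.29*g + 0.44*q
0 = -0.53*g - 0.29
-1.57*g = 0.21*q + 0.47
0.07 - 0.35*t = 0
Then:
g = -0.55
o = -1.09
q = 1.85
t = 0.20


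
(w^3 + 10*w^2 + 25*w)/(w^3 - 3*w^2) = (w^2 + 10*w + 25)/(w*(w - 3))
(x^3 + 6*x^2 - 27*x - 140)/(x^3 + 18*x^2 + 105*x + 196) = (x - 5)/(x + 7)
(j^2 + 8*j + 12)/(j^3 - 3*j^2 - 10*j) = (j + 6)/(j*(j - 5))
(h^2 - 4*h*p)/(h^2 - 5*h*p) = (h - 4*p)/(h - 5*p)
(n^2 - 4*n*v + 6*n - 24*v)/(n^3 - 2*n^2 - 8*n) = (-n^2 + 4*n*v - 6*n + 24*v)/(n*(-n^2 + 2*n + 8))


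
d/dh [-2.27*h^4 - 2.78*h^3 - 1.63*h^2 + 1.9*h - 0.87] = -9.08*h^3 - 8.34*h^2 - 3.26*h + 1.9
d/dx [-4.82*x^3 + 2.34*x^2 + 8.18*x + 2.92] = -14.46*x^2 + 4.68*x + 8.18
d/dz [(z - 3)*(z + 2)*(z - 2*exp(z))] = -2*z^2*exp(z) + 3*z^2 - 2*z*exp(z) - 2*z + 14*exp(z) - 6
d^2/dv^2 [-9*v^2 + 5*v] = -18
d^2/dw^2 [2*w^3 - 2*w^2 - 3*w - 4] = 12*w - 4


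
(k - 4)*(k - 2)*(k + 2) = k^3 - 4*k^2 - 4*k + 16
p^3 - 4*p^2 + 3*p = p*(p - 3)*(p - 1)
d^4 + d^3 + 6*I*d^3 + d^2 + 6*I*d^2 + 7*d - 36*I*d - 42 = (d - 2)*(d + 3)*(d - I)*(d + 7*I)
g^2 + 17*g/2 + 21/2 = (g + 3/2)*(g + 7)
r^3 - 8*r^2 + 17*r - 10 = (r - 5)*(r - 2)*(r - 1)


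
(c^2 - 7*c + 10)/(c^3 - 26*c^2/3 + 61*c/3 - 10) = 3*(c - 2)/(3*c^2 - 11*c + 6)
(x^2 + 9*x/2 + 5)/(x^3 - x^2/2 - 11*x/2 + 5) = (x + 2)/(x^2 - 3*x + 2)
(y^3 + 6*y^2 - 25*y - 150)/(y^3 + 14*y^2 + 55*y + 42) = (y^2 - 25)/(y^2 + 8*y + 7)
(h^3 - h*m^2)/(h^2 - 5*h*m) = (h^2 - m^2)/(h - 5*m)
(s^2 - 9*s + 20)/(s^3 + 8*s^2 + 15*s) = (s^2 - 9*s + 20)/(s*(s^2 + 8*s + 15))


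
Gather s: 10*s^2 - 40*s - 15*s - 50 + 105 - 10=10*s^2 - 55*s + 45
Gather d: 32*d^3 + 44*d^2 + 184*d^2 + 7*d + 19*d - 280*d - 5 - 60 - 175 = 32*d^3 + 228*d^2 - 254*d - 240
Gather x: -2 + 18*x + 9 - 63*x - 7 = -45*x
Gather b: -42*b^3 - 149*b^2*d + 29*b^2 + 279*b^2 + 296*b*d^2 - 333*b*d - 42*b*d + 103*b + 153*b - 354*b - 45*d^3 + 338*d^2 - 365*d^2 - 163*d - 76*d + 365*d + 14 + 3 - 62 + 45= -42*b^3 + b^2*(308 - 149*d) + b*(296*d^2 - 375*d - 98) - 45*d^3 - 27*d^2 + 126*d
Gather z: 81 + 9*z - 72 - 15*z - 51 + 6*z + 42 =0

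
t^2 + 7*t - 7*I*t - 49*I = (t + 7)*(t - 7*I)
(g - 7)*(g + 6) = g^2 - g - 42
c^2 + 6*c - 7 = (c - 1)*(c + 7)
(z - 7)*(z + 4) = z^2 - 3*z - 28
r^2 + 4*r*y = r*(r + 4*y)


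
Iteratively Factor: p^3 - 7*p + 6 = (p - 1)*(p^2 + p - 6) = (p - 2)*(p - 1)*(p + 3)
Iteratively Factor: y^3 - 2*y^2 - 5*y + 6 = (y - 1)*(y^2 - y - 6) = (y - 1)*(y + 2)*(y - 3)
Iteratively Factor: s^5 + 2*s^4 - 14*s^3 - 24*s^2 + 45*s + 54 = (s - 3)*(s^4 + 5*s^3 + s^2 - 21*s - 18) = (s - 3)*(s + 3)*(s^3 + 2*s^2 - 5*s - 6) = (s - 3)*(s + 3)^2*(s^2 - s - 2) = (s - 3)*(s + 1)*(s + 3)^2*(s - 2)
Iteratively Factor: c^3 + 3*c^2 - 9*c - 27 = (c + 3)*(c^2 - 9) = (c - 3)*(c + 3)*(c + 3)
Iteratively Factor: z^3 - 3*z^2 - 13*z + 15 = (z - 1)*(z^2 - 2*z - 15) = (z - 5)*(z - 1)*(z + 3)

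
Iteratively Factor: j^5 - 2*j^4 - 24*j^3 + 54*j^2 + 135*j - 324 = (j - 3)*(j^4 + j^3 - 21*j^2 - 9*j + 108) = (j - 3)*(j + 3)*(j^3 - 2*j^2 - 15*j + 36) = (j - 3)^2*(j + 3)*(j^2 + j - 12) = (j - 3)^3*(j + 3)*(j + 4)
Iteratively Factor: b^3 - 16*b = (b)*(b^2 - 16) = b*(b + 4)*(b - 4)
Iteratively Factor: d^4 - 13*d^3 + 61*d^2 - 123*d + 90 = (d - 5)*(d^3 - 8*d^2 + 21*d - 18) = (d - 5)*(d - 2)*(d^2 - 6*d + 9) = (d - 5)*(d - 3)*(d - 2)*(d - 3)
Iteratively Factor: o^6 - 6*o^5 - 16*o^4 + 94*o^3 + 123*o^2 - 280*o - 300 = (o - 2)*(o^5 - 4*o^4 - 24*o^3 + 46*o^2 + 215*o + 150) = (o - 2)*(o + 3)*(o^4 - 7*o^3 - 3*o^2 + 55*o + 50) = (o - 2)*(o + 1)*(o + 3)*(o^3 - 8*o^2 + 5*o + 50) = (o - 5)*(o - 2)*(o + 1)*(o + 3)*(o^2 - 3*o - 10) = (o - 5)^2*(o - 2)*(o + 1)*(o + 3)*(o + 2)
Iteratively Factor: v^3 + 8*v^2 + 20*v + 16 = (v + 2)*(v^2 + 6*v + 8) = (v + 2)^2*(v + 4)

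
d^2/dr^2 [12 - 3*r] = 0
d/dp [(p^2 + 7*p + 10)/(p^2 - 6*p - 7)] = (-13*p^2 - 34*p + 11)/(p^4 - 12*p^3 + 22*p^2 + 84*p + 49)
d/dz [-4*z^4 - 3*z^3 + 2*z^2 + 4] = z*(-16*z^2 - 9*z + 4)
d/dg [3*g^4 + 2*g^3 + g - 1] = 12*g^3 + 6*g^2 + 1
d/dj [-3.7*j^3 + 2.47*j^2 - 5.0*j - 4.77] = -11.1*j^2 + 4.94*j - 5.0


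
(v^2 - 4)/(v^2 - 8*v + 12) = (v + 2)/(v - 6)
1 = 1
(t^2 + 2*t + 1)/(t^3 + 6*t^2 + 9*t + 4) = 1/(t + 4)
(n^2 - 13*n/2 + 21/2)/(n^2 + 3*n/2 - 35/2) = (n - 3)/(n + 5)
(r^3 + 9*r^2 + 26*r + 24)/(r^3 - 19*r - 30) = (r + 4)/(r - 5)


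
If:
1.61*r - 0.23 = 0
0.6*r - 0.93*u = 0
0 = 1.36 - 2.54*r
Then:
No Solution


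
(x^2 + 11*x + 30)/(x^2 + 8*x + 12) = (x + 5)/(x + 2)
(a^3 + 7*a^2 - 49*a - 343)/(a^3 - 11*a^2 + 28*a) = (a^2 + 14*a + 49)/(a*(a - 4))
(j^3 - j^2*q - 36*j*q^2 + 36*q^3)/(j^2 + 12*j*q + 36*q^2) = (j^2 - 7*j*q + 6*q^2)/(j + 6*q)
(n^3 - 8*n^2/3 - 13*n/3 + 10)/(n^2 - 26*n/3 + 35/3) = (n^2 - n - 6)/(n - 7)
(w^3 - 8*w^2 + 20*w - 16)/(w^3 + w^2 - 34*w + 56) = (w - 2)/(w + 7)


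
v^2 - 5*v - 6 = (v - 6)*(v + 1)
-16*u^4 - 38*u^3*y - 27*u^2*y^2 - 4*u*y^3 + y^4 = (-8*u + y)*(u + y)^2*(2*u + y)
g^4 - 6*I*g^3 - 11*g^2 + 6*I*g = g*(g - 3*I)*(g - 2*I)*(g - I)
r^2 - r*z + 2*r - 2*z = (r + 2)*(r - z)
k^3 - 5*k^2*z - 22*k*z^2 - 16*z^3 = (k - 8*z)*(k + z)*(k + 2*z)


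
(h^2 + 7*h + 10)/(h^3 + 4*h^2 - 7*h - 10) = (h + 2)/(h^2 - h - 2)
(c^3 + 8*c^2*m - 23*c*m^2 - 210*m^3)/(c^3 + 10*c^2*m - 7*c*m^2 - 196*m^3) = (c^2 + c*m - 30*m^2)/(c^2 + 3*c*m - 28*m^2)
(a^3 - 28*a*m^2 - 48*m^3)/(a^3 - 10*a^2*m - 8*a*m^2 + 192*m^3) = (a + 2*m)/(a - 8*m)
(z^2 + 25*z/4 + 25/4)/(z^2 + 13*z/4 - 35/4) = (4*z + 5)/(4*z - 7)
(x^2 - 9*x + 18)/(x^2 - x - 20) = (-x^2 + 9*x - 18)/(-x^2 + x + 20)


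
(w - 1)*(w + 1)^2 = w^3 + w^2 - w - 1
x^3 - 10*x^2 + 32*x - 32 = (x - 4)^2*(x - 2)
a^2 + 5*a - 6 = (a - 1)*(a + 6)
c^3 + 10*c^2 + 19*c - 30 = (c - 1)*(c + 5)*(c + 6)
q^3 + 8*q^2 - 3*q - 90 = (q - 3)*(q + 5)*(q + 6)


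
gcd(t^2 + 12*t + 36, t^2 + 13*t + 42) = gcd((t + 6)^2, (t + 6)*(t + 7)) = t + 6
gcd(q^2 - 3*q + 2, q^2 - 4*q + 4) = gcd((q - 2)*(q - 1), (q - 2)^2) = q - 2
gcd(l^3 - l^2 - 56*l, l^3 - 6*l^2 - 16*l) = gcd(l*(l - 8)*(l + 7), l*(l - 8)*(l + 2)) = l^2 - 8*l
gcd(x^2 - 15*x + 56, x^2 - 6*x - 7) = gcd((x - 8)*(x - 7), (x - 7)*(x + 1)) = x - 7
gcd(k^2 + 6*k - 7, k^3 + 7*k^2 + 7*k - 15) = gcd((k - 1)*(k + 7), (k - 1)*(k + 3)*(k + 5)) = k - 1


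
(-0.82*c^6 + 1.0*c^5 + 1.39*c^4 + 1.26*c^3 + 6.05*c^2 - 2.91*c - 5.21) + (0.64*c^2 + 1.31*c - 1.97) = -0.82*c^6 + 1.0*c^5 + 1.39*c^4 + 1.26*c^3 + 6.69*c^2 - 1.6*c - 7.18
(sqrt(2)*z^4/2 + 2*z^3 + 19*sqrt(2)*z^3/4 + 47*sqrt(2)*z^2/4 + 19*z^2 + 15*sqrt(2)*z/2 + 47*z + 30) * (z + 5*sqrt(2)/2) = sqrt(2)*z^5/2 + 9*z^4/2 + 19*sqrt(2)*z^4/4 + 67*sqrt(2)*z^3/4 + 171*z^3/4 + 55*sqrt(2)*z^2 + 423*z^2/4 + 135*z/2 + 235*sqrt(2)*z/2 + 75*sqrt(2)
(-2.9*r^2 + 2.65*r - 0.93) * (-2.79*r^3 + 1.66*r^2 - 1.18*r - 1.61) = 8.091*r^5 - 12.2075*r^4 + 10.4157*r^3 - 0.00179999999999936*r^2 - 3.1691*r + 1.4973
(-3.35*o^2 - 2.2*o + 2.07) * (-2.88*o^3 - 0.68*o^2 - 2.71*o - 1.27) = 9.648*o^5 + 8.614*o^4 + 4.6129*o^3 + 8.8089*o^2 - 2.8157*o - 2.6289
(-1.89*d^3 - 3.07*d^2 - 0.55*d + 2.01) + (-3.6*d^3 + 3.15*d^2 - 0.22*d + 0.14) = -5.49*d^3 + 0.0800000000000001*d^2 - 0.77*d + 2.15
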